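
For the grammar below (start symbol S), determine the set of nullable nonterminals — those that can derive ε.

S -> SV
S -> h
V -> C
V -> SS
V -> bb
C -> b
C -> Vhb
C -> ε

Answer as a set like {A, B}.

{C, V}

Directly nullable (have an ε-rule): {C}.
V is nullable via V -> C (every symbol on the right is already known nullable).
Not nullable: S — each has a terminal in every rule's right-hand side or depends on a non-nullable symbol.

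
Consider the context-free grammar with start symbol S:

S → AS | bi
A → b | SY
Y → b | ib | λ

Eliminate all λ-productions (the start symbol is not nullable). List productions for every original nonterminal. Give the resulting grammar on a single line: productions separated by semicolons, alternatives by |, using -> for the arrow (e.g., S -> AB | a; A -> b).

Nullable set: {Y}.
A -> SY: Y nullable, giving S | SY.
Drop Y -> λ.
Unchanged (no nullable symbols): S -> AS; S -> bi; A -> b; Y -> b; Y -> ib.

S -> AS | bi; A -> S | b | SY; Y -> b | ib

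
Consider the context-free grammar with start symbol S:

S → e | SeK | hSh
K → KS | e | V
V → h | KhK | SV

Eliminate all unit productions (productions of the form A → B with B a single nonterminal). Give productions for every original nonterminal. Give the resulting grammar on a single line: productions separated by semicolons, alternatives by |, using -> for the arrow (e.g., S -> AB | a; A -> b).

S -> e | SeK | hSh; K -> e | h | KS | SV | KhK; V -> h | SV | KhK

Unit productions: K->V.
Unit pairs (A ⇒* B via units): (K,V).
S: inherits non-unit rules of {S} → SeK | e | hSh.
K: inherits non-unit rules of {K, V} → KS | KhK | SV | e | h.
V: inherits non-unit rules of {V} → KhK | SV | h.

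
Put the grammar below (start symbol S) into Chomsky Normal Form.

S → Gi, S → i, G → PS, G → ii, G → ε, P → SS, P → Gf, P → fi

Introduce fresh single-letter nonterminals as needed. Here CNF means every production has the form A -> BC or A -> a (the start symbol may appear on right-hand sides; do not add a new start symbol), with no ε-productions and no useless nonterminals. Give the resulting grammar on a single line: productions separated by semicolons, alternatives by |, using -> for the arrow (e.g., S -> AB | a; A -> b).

S -> i | GA; A -> i; B -> f; G -> AA | PS; P -> f | BA | GB | SS

Nullable: {G}; after ε-elimination: S -> i | Gi; G -> PS | ii; P -> f | Gf | SS | fi.
No unit productions to eliminate.
TERM: introduce B -> f, A -> i and substitute in every rule of length ≥2.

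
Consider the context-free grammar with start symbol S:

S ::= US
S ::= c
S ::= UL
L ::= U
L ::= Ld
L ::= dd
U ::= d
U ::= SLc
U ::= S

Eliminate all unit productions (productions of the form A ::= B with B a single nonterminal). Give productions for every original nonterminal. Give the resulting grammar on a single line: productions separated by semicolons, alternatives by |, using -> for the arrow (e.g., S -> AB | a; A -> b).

Unit productions: L->U, U->S.
Unit pairs (A ⇒* B via units): (L,S), (L,U), (U,S).
S: inherits non-unit rules of {S} → UL | US | c.
L: inherits non-unit rules of {L, S, U} → Ld | SLc | UL | US | c | d | dd.
U: inherits non-unit rules of {S, U} → SLc | UL | US | c | d.

S -> c | UL | US; L -> c | d | Ld | UL | US | dd | SLc; U -> c | d | UL | US | SLc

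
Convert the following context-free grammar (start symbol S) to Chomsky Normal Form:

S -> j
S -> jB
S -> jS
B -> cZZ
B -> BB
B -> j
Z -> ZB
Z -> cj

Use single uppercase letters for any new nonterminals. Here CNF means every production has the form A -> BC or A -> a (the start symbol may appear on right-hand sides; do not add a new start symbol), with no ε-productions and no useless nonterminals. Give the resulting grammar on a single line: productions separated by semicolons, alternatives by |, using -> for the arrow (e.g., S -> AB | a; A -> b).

No ε-productions.
No unit productions to eliminate.
TERM: introduce A -> c, C -> j and substitute in every rule of length ≥2.
BIN: B -> AZZ becomes B -> AD, D -> ZZ.

S -> j | CB | CS; A -> c; B -> j | AD | BB; C -> j; D -> ZZ; Z -> AC | ZB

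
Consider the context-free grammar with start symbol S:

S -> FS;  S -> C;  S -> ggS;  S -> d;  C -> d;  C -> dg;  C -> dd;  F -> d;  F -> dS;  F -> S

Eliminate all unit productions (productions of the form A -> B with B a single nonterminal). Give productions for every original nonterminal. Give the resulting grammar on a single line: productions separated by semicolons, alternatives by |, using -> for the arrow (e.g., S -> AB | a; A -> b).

Unit productions: F->S, S->C.
Unit pairs (A ⇒* B via units): (F,C), (F,S), (S,C).
S: inherits non-unit rules of {C, S} → FS | d | dd | dg | ggS.
C: inherits non-unit rules of {C} → d | dd | dg.
F: inherits non-unit rules of {C, F, S} → FS | d | dS | dd | dg | ggS.

S -> d | FS | dd | dg | ggS; C -> d | dd | dg; F -> d | FS | dS | dd | dg | ggS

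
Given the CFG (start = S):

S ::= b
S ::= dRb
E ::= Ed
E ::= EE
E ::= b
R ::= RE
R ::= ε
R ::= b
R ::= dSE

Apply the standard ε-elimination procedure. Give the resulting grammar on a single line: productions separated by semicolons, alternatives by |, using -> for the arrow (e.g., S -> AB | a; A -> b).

Nullable set: {R}.
S -> dRb: R nullable, giving dRb | db.
Drop R -> ε.
R -> RE: R nullable, giving E | RE.
Unchanged (no nullable symbols): S -> b; E -> EE; E -> Ed; E -> b; R -> b; R -> dSE.

S -> b | db | dRb; E -> b | EE | Ed; R -> E | b | RE | dSE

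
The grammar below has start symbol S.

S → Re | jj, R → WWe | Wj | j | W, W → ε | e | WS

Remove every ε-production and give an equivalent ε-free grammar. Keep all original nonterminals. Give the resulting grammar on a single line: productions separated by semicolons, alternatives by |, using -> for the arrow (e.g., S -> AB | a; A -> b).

S -> e | Re | jj; R -> W | e | j | We | Wj | WWe; W -> S | e | WS

Nullable set: {R, W}.
S -> Re: R nullable, giving Re | e.
R -> W: W nullable, giving W.
R -> WWe: W, W nullable, giving WWe | We | e.
R -> Wj: W nullable, giving Wj | j.
Drop W -> ε.
W -> WS: W nullable, giving S | WS.
Unchanged (no nullable symbols): S -> jj; R -> j; W -> e.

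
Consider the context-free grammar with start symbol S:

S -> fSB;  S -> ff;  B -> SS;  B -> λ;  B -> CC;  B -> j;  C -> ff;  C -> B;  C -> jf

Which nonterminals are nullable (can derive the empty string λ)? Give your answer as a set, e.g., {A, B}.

{B, C}

Directly nullable (have an ε-rule): {B}.
C is nullable via C -> B (every symbol on the right is already known nullable).
Not nullable: S — each has a terminal in every rule's right-hand side or depends on a non-nullable symbol.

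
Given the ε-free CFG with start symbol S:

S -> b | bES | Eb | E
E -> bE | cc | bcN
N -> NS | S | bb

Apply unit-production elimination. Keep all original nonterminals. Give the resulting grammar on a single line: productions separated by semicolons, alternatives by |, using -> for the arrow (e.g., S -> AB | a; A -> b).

S -> b | Eb | bE | cc | bES | bcN; E -> bE | cc | bcN; N -> b | Eb | NS | bE | bb | cc | bES | bcN

Unit productions: N->S, S->E.
Unit pairs (A ⇒* B via units): (N,E), (N,S), (S,E).
S: inherits non-unit rules of {E, S} → Eb | b | bE | bES | bcN | cc.
E: inherits non-unit rules of {E} → bE | bcN | cc.
N: inherits non-unit rules of {E, N, S} → Eb | NS | b | bE | bES | bb | bcN | cc.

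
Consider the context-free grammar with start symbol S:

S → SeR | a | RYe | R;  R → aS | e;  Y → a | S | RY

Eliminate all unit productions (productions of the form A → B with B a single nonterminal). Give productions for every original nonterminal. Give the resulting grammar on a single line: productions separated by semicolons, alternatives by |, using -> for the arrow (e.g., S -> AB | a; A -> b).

Unit productions: S->R, Y->S.
Unit pairs (A ⇒* B via units): (S,R), (Y,R), (Y,S).
S: inherits non-unit rules of {R, S} → RYe | SeR | a | aS | e.
R: inherits non-unit rules of {R} → aS | e.
Y: inherits non-unit rules of {R, S, Y} → RY | RYe | SeR | a | aS | e.

S -> a | e | aS | RYe | SeR; R -> e | aS; Y -> a | e | RY | aS | RYe | SeR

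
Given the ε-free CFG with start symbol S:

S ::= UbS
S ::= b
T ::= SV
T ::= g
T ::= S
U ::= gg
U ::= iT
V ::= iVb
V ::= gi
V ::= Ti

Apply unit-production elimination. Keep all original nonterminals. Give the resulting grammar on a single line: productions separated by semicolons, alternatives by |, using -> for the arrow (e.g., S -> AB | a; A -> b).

S -> b | UbS; T -> b | g | SV | UbS; U -> gg | iT; V -> Ti | gi | iVb

Unit productions: T->S.
Unit pairs (A ⇒* B via units): (T,S).
S: inherits non-unit rules of {S} → UbS | b.
T: inherits non-unit rules of {S, T} → SV | UbS | b | g.
U: inherits non-unit rules of {U} → gg | iT.
V: inherits non-unit rules of {V} → Ti | gi | iVb.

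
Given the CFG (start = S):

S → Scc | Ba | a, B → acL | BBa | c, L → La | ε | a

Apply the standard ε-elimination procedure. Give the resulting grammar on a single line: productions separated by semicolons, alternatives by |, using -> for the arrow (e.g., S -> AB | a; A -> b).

Nullable set: {L}.
B -> acL: L nullable, giving ac | acL.
Drop L -> ε.
L -> La: L nullable, giving La | a.
Unchanged (no nullable symbols): S -> Ba; S -> Scc; S -> a; B -> BBa; B -> c; L -> a.

S -> a | Ba | Scc; B -> c | ac | BBa | acL; L -> a | La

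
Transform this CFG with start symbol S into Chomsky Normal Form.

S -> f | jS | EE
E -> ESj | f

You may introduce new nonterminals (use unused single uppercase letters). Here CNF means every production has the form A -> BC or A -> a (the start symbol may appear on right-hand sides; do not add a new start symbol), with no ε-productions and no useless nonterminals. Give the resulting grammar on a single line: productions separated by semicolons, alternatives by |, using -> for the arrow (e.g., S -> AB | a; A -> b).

No ε-productions.
No unit productions to eliminate.
TERM: introduce A -> j and substitute in every rule of length ≥2.
BIN: E -> ESA becomes E -> EB, B -> SA.

S -> f | AS | EE; A -> j; B -> SA; E -> f | EB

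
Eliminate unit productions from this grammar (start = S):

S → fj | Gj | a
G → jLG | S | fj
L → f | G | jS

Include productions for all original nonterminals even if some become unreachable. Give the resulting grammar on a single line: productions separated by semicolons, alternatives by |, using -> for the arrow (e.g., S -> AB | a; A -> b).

S -> a | Gj | fj; G -> a | Gj | fj | jLG; L -> a | f | Gj | fj | jS | jLG

Unit productions: G->S, L->G.
Unit pairs (A ⇒* B via units): (G,S), (L,G), (L,S).
S: inherits non-unit rules of {S} → Gj | a | fj.
G: inherits non-unit rules of {G, S} → Gj | a | fj | jLG.
L: inherits non-unit rules of {G, L, S} → Gj | a | f | fj | jLG | jS.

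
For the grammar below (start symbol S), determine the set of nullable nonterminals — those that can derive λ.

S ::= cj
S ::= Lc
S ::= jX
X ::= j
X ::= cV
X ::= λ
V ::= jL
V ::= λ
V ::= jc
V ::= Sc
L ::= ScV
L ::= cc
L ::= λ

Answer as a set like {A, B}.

{L, V, X}

Directly nullable (have an ε-rule): {L, V, X}.
Not nullable: S — each has a terminal in every rule's right-hand side or depends on a non-nullable symbol.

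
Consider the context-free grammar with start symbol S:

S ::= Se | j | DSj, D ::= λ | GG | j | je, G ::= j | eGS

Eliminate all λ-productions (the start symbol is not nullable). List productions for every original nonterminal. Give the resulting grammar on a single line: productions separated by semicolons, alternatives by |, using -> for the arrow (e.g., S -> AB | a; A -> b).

Nullable set: {D}.
S -> DSj: D nullable, giving DSj | Sj.
Drop D -> λ.
Unchanged (no nullable symbols): S -> Se; S -> j; D -> GG; D -> j; D -> je; G -> eGS; G -> j.

S -> j | Se | Sj | DSj; D -> j | GG | je; G -> j | eGS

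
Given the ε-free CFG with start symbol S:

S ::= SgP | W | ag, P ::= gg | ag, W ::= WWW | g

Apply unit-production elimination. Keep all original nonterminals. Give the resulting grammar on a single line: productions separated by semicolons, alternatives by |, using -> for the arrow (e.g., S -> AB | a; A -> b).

S -> g | ag | SgP | WWW; P -> ag | gg; W -> g | WWW

Unit productions: S->W.
Unit pairs (A ⇒* B via units): (S,W).
S: inherits non-unit rules of {S, W} → SgP | WWW | ag | g.
P: inherits non-unit rules of {P} → ag | gg.
W: inherits non-unit rules of {W} → WWW | g.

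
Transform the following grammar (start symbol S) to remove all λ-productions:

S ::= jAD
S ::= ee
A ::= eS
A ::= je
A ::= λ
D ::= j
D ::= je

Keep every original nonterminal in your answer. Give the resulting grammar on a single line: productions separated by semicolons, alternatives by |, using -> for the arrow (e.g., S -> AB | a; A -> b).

S -> ee | jD | jAD; A -> eS | je; D -> j | je

Nullable set: {A}.
S -> jAD: A nullable, giving jAD | jD.
Drop A -> λ.
Unchanged (no nullable symbols): S -> ee; A -> eS; A -> je; D -> j; D -> je.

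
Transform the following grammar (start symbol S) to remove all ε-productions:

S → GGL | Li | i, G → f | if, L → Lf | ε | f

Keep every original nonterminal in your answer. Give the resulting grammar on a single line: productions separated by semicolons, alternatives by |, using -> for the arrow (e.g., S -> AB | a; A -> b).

Nullable set: {L}.
S -> GGL: L nullable, giving GG | GGL.
S -> Li: L nullable, giving Li | i.
Drop L -> ε.
L -> Lf: L nullable, giving Lf | f.
Unchanged (no nullable symbols): S -> i; G -> f; G -> if; L -> f.

S -> i | GG | Li | GGL; G -> f | if; L -> f | Lf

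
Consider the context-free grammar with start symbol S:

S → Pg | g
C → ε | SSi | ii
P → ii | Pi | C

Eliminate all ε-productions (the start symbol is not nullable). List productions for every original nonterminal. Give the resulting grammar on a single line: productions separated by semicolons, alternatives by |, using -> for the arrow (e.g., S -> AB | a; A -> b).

S -> g | Pg; C -> ii | SSi; P -> C | i | Pi | ii

Nullable set: {C, P}.
S -> Pg: P nullable, giving Pg | g.
Drop C -> ε.
P -> C: C nullable, giving C.
P -> Pi: P nullable, giving Pi | i.
Unchanged (no nullable symbols): S -> g; C -> SSi; C -> ii; P -> ii.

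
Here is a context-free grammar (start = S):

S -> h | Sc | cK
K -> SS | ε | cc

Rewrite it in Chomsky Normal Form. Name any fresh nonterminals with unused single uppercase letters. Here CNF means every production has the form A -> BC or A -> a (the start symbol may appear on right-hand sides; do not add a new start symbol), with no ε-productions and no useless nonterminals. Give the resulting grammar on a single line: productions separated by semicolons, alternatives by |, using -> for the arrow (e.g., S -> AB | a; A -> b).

Nullable: {K}; after ε-elimination: S -> c | h | Sc | cK; K -> SS | cc.
No unit productions to eliminate.
TERM: introduce A -> c and substitute in every rule of length ≥2.

S -> c | h | AK | SA; A -> c; K -> AA | SS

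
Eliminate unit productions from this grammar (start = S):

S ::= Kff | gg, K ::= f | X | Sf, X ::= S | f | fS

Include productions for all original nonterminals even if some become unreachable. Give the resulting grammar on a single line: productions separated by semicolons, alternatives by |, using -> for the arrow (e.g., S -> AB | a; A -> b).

S -> gg | Kff; K -> f | Sf | fS | gg | Kff; X -> f | fS | gg | Kff

Unit productions: K->X, X->S.
Unit pairs (A ⇒* B via units): (K,S), (K,X), (X,S).
S: inherits non-unit rules of {S} → Kff | gg.
K: inherits non-unit rules of {K, S, X} → Kff | Sf | f | fS | gg.
X: inherits non-unit rules of {S, X} → Kff | f | fS | gg.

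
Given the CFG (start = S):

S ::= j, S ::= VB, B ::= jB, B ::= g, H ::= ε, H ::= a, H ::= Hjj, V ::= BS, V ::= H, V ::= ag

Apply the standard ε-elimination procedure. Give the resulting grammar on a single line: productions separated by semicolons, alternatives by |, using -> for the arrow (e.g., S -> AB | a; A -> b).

Nullable set: {H, V}.
S -> VB: V nullable, giving B | VB.
Drop H -> ε.
H -> Hjj: H nullable, giving Hjj | jj.
V -> H: H nullable, giving H.
Unchanged (no nullable symbols): S -> j; B -> g; B -> jB; H -> a; V -> BS; V -> ag.

S -> B | j | VB; B -> g | jB; H -> a | jj | Hjj; V -> H | BS | ag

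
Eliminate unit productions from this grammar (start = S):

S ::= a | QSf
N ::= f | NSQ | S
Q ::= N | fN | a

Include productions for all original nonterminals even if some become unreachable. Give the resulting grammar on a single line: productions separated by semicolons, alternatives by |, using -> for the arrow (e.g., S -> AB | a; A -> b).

Unit productions: N->S, Q->N.
Unit pairs (A ⇒* B via units): (N,S), (Q,N), (Q,S).
S: inherits non-unit rules of {S} → QSf | a.
N: inherits non-unit rules of {N, S} → NSQ | QSf | a | f.
Q: inherits non-unit rules of {N, Q, S} → NSQ | QSf | a | f | fN.

S -> a | QSf; N -> a | f | NSQ | QSf; Q -> a | f | fN | NSQ | QSf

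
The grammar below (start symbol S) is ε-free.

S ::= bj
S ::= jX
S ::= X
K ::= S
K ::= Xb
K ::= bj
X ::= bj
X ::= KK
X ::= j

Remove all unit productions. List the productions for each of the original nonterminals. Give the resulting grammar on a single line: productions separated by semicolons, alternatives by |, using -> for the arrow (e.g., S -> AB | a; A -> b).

S -> j | KK | bj | jX; K -> j | KK | Xb | bj | jX; X -> j | KK | bj

Unit productions: K->S, S->X.
Unit pairs (A ⇒* B via units): (K,S), (K,X), (S,X).
S: inherits non-unit rules of {S, X} → KK | bj | j | jX.
K: inherits non-unit rules of {K, S, X} → KK | Xb | bj | j | jX.
X: inherits non-unit rules of {X} → KK | bj | j.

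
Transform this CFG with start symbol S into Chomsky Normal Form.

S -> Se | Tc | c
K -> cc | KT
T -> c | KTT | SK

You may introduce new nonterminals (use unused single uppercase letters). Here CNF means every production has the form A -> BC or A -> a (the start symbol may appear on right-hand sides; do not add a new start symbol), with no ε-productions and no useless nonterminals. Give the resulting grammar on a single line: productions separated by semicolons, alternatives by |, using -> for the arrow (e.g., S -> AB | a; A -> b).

S -> c | SB | TA; A -> c; B -> e; C -> TT; K -> AA | KT; T -> c | KC | SK

No ε-productions.
No unit productions to eliminate.
TERM: introduce A -> c, B -> e and substitute in every rule of length ≥2.
BIN: T -> KTT becomes T -> KC, C -> TT.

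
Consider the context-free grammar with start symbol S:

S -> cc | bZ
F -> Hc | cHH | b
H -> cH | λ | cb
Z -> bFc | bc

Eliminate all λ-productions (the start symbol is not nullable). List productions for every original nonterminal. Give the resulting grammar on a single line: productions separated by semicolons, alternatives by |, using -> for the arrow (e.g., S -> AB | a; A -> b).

Nullable set: {H}.
F -> Hc: H nullable, giving Hc | c.
F -> cHH: H, H nullable, giving c | cH | cHH.
Drop H -> λ.
H -> cH: H nullable, giving c | cH.
Unchanged (no nullable symbols): S -> bZ; S -> cc; F -> b; H -> cb; Z -> bFc; Z -> bc.

S -> bZ | cc; F -> b | c | Hc | cH | cHH; H -> c | cH | cb; Z -> bc | bFc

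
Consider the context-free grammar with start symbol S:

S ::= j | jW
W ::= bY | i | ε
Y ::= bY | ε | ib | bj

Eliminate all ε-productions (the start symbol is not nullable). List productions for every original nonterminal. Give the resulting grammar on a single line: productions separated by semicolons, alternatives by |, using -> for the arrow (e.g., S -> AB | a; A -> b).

Nullable set: {W, Y}.
S -> jW: W nullable, giving j | jW.
Drop W -> ε.
W -> bY: Y nullable, giving b | bY.
Drop Y -> ε.
Y -> bY: Y nullable, giving b | bY.
Unchanged (no nullable symbols): S -> j; W -> i; Y -> bj; Y -> ib.

S -> j | jW; W -> b | i | bY; Y -> b | bY | bj | ib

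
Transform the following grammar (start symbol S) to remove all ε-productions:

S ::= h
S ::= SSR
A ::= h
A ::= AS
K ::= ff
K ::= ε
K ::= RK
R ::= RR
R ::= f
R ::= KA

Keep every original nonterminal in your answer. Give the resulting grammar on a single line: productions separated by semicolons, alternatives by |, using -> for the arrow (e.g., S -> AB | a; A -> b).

S -> h | SSR; A -> h | AS; K -> R | RK | ff; R -> A | f | KA | RR

Nullable set: {K}.
Drop K -> ε.
K -> RK: K nullable, giving R | RK.
R -> KA: K nullable, giving A | KA.
Unchanged (no nullable symbols): S -> SSR; S -> h; A -> AS; A -> h; K -> ff; R -> RR; R -> f.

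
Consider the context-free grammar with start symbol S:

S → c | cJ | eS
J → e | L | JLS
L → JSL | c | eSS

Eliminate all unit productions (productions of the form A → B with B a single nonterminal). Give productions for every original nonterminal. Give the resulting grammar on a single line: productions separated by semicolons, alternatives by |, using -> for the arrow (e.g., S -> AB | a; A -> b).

Unit productions: J->L.
Unit pairs (A ⇒* B via units): (J,L).
S: inherits non-unit rules of {S} → c | cJ | eS.
J: inherits non-unit rules of {J, L} → JLS | JSL | c | e | eSS.
L: inherits non-unit rules of {L} → JSL | c | eSS.

S -> c | cJ | eS; J -> c | e | JLS | JSL | eSS; L -> c | JSL | eSS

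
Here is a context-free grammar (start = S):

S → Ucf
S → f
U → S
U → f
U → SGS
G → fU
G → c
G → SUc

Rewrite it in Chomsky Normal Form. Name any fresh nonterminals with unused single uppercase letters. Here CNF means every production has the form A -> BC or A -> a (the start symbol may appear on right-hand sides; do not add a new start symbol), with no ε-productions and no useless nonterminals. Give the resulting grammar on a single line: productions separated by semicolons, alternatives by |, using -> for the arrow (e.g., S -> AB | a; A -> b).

No ε-productions.
After unit-elimination: S -> f | Ucf; G -> c | fU | SUc; U -> f | SGS | Ucf.
TERM: introduce A -> c, B -> f and substitute in every rule of length ≥2.
BIN: G -> SUA becomes G -> SC, C -> UA; S -> UAB becomes S -> UD, D -> AB; U -> SGS becomes U -> SE, E -> GS; U -> UAB becomes U -> UF, F -> AB.

S -> f | UD; A -> c; B -> f; C -> UA; D -> AB; E -> GS; F -> AB; G -> c | BU | SC; U -> f | SE | UF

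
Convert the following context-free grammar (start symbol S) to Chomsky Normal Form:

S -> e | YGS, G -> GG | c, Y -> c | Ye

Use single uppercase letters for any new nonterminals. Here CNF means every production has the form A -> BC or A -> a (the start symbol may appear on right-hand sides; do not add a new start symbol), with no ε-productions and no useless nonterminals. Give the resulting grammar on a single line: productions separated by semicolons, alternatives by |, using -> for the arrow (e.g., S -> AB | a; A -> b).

No ε-productions.
No unit productions to eliminate.
TERM: introduce A -> e and substitute in every rule of length ≥2.
BIN: S -> YGS becomes S -> YB, B -> GS.

S -> e | YB; A -> e; B -> GS; G -> c | GG; Y -> c | YA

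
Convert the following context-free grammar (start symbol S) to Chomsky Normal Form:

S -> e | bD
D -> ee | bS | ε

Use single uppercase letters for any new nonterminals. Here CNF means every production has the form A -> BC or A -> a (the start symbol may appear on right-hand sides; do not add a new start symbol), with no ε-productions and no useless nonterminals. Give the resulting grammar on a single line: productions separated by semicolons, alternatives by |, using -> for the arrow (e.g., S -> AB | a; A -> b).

S -> b | e | AD; A -> b; B -> e; D -> AS | BB

Nullable: {D}; after ε-elimination: S -> b | e | bD; D -> bS | ee.
No unit productions to eliminate.
TERM: introduce A -> b, B -> e and substitute in every rule of length ≥2.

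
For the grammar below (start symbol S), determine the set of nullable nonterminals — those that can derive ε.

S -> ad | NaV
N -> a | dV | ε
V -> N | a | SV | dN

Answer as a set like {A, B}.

Directly nullable (have an ε-rule): {N}.
V is nullable via V -> N (every symbol on the right is already known nullable).
Not nullable: S — each has a terminal in every rule's right-hand side or depends on a non-nullable symbol.

{N, V}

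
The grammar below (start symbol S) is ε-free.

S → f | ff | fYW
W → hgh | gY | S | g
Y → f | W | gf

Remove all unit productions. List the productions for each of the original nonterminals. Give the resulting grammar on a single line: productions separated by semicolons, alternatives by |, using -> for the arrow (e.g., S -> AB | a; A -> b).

S -> f | ff | fYW; W -> f | g | ff | gY | fYW | hgh; Y -> f | g | ff | gY | gf | fYW | hgh

Unit productions: W->S, Y->W.
Unit pairs (A ⇒* B via units): (W,S), (Y,S), (Y,W).
S: inherits non-unit rules of {S} → f | fYW | ff.
W: inherits non-unit rules of {S, W} → f | fYW | ff | g | gY | hgh.
Y: inherits non-unit rules of {S, W, Y} → f | fYW | ff | g | gY | gf | hgh.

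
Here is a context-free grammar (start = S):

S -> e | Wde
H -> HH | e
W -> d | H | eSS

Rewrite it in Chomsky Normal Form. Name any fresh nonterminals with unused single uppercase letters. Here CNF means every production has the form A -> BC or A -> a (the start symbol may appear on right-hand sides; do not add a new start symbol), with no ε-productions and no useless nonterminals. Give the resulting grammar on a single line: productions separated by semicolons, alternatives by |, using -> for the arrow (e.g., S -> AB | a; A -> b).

No ε-productions.
After unit-elimination: S -> e | Wde; H -> e | HH; W -> d | e | HH | eSS.
TERM: introduce A -> d, B -> e and substitute in every rule of length ≥2.
BIN: S -> WAB becomes S -> WC, C -> AB; W -> BSS becomes W -> BD, D -> SS.

S -> e | WC; A -> d; B -> e; C -> AB; D -> SS; H -> e | HH; W -> d | e | BD | HH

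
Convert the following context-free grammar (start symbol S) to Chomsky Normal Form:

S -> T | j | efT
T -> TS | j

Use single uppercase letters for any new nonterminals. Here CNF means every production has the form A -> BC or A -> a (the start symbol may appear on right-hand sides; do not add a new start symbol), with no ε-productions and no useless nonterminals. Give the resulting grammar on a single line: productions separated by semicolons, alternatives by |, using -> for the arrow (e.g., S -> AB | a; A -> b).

No ε-productions.
After unit-elimination: S -> j | TS | efT; T -> j | TS.
TERM: introduce A -> e, B -> f and substitute in every rule of length ≥2.
BIN: S -> ABT becomes S -> AC, C -> BT.

S -> j | AC | TS; A -> e; B -> f; C -> BT; T -> j | TS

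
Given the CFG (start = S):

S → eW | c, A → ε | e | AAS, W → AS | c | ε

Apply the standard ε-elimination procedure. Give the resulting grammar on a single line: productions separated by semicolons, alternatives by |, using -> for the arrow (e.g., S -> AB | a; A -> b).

S -> c | e | eW; A -> S | e | AS | AAS; W -> S | c | AS

Nullable set: {A, W}.
S -> eW: W nullable, giving e | eW.
Drop A -> ε.
A -> AAS: A, A nullable, giving AAS | AS | S.
Drop W -> ε.
W -> AS: A nullable, giving AS | S.
Unchanged (no nullable symbols): S -> c; A -> e; W -> c.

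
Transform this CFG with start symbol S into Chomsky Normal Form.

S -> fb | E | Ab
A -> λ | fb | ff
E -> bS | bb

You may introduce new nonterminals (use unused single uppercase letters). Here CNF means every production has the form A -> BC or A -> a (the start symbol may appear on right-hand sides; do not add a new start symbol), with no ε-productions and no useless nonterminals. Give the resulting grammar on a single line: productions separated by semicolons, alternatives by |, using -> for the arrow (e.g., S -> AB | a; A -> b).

S -> b | AC | BC | CC | CS; A -> BB | BC; B -> f; C -> b

Nullable: {A}; after ε-elimination: S -> E | b | Ab | fb; A -> fb | ff; E -> bS | bb.
After unit-elimination: S -> b | Ab | bS | bb | fb; A -> fb | ff; E -> bS | bb.
TERM: introduce C -> b, B -> f and substitute in every rule of length ≥2.
Drop unreachable/unproductive: E.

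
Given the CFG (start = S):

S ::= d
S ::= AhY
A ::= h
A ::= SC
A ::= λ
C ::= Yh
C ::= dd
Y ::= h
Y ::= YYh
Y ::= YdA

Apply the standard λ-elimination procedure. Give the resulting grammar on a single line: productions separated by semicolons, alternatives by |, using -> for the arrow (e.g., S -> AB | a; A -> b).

Nullable set: {A}.
S -> AhY: A nullable, giving AhY | hY.
Drop A -> λ.
Y -> YdA: A nullable, giving Yd | YdA.
Unchanged (no nullable symbols): S -> d; A -> SC; A -> h; C -> Yh; C -> dd; Y -> YYh; Y -> h.

S -> d | hY | AhY; A -> h | SC; C -> Yh | dd; Y -> h | Yd | YYh | YdA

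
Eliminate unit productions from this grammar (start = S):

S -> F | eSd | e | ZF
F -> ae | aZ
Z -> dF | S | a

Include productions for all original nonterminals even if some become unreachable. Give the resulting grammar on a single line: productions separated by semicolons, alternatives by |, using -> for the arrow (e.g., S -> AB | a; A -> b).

S -> e | ZF | aZ | ae | eSd; F -> aZ | ae; Z -> a | e | ZF | aZ | ae | dF | eSd

Unit productions: S->F, Z->S.
Unit pairs (A ⇒* B via units): (S,F), (Z,F), (Z,S).
S: inherits non-unit rules of {F, S} → ZF | aZ | ae | e | eSd.
F: inherits non-unit rules of {F} → aZ | ae.
Z: inherits non-unit rules of {F, S, Z} → ZF | a | aZ | ae | dF | e | eSd.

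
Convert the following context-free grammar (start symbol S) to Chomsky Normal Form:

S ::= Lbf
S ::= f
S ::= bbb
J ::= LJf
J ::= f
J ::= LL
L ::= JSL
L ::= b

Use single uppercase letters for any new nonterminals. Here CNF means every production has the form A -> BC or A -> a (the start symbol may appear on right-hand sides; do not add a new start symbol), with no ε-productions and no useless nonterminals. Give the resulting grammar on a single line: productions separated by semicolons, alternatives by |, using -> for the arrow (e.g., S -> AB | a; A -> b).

No ε-productions.
No unit productions to eliminate.
TERM: introduce B -> b, A -> f and substitute in every rule of length ≥2.
BIN: J -> LJA becomes J -> LC, C -> JA; L -> JSL becomes L -> JD, D -> SL; S -> BBB becomes S -> BE, E -> BB; S -> LBA becomes S -> LF, F -> BA.

S -> f | BE | LF; A -> f; B -> b; C -> JA; D -> SL; E -> BB; F -> BA; J -> f | LC | LL; L -> b | JD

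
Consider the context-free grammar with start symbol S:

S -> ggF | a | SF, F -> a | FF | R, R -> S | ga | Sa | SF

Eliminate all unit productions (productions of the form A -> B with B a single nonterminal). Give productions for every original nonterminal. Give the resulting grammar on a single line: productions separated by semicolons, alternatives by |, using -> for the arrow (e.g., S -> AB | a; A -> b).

S -> a | SF | ggF; F -> a | FF | SF | Sa | ga | ggF; R -> a | SF | Sa | ga | ggF

Unit productions: F->R, R->S.
Unit pairs (A ⇒* B via units): (F,R), (F,S), (R,S).
S: inherits non-unit rules of {S} → SF | a | ggF.
F: inherits non-unit rules of {F, R, S} → FF | SF | Sa | a | ga | ggF.
R: inherits non-unit rules of {R, S} → SF | Sa | a | ga | ggF.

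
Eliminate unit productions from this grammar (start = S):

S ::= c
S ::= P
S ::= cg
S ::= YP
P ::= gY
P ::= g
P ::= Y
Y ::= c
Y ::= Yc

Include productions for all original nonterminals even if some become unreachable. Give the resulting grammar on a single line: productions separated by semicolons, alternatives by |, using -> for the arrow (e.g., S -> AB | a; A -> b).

S -> c | g | YP | Yc | cg | gY; P -> c | g | Yc | gY; Y -> c | Yc

Unit productions: P->Y, S->P.
Unit pairs (A ⇒* B via units): (P,Y), (S,P), (S,Y).
S: inherits non-unit rules of {P, S, Y} → YP | Yc | c | cg | g | gY.
P: inherits non-unit rules of {P, Y} → Yc | c | g | gY.
Y: inherits non-unit rules of {Y} → Yc | c.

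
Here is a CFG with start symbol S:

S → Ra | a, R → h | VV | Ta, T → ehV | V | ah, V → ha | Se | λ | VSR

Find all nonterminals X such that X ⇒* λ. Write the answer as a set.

{R, T, V}

Directly nullable (have an ε-rule): {V}.
R is nullable via R -> VV (every symbol on the right is already known nullable).
T is nullable via T -> V (every symbol on the right is already known nullable).
Not nullable: S — each has a terminal in every rule's right-hand side or depends on a non-nullable symbol.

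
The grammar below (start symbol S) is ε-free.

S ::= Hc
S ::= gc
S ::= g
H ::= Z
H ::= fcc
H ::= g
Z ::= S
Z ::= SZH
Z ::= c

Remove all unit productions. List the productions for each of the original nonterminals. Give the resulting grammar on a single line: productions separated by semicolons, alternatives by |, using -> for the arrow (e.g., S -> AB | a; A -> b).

S -> g | Hc | gc; H -> c | g | Hc | gc | SZH | fcc; Z -> c | g | Hc | gc | SZH

Unit productions: H->Z, Z->S.
Unit pairs (A ⇒* B via units): (H,S), (H,Z), (Z,S).
S: inherits non-unit rules of {S} → Hc | g | gc.
H: inherits non-unit rules of {H, S, Z} → Hc | SZH | c | fcc | g | gc.
Z: inherits non-unit rules of {S, Z} → Hc | SZH | c | g | gc.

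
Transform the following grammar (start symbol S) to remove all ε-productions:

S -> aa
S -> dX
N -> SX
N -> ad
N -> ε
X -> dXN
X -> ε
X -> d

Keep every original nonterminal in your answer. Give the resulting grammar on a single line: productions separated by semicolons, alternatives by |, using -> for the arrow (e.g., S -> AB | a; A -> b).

S -> d | aa | dX; N -> S | SX | ad; X -> d | dN | dX | dXN

Nullable set: {N, X}.
S -> dX: X nullable, giving d | dX.
Drop N -> ε.
N -> SX: X nullable, giving S | SX.
Drop X -> ε.
X -> dXN: X, N nullable, giving d | dN | dX | dXN.
Unchanged (no nullable symbols): S -> aa; N -> ad; X -> d.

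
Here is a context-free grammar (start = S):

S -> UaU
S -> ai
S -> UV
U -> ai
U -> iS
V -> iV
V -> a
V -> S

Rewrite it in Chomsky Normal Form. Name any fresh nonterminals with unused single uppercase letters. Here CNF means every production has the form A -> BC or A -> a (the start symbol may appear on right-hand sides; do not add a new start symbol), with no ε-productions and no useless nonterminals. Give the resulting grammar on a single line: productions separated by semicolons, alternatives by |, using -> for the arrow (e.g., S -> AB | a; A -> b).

No ε-productions.
After unit-elimination: S -> UV | ai | UaU; U -> ai | iS; V -> a | UV | ai | iV | UaU.
TERM: introduce A -> a, B -> i and substitute in every rule of length ≥2.
BIN: S -> UAU becomes S -> UC, C -> AU; V -> UAU becomes V -> UD, D -> AU.

S -> AB | UC | UV; A -> a; B -> i; C -> AU; D -> AU; U -> AB | BS; V -> a | AB | BV | UD | UV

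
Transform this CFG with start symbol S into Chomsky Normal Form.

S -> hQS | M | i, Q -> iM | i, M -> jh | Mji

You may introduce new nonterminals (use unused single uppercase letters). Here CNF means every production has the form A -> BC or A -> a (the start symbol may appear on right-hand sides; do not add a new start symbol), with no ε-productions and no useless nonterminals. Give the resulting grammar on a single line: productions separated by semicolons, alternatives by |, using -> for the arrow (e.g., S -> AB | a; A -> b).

S -> i | AC | CE | MF; A -> j; B -> i; C -> h; D -> AB; E -> QS; F -> AB; M -> AC | MD; Q -> i | BM

No ε-productions.
After unit-elimination: S -> i | jh | Mji | hQS; M -> jh | Mji; Q -> i | iM.
TERM: introduce C -> h, B -> i, A -> j and substitute in every rule of length ≥2.
BIN: M -> MAB becomes M -> MD, D -> AB; S -> CQS becomes S -> CE, E -> QS; S -> MAB becomes S -> MF, F -> AB.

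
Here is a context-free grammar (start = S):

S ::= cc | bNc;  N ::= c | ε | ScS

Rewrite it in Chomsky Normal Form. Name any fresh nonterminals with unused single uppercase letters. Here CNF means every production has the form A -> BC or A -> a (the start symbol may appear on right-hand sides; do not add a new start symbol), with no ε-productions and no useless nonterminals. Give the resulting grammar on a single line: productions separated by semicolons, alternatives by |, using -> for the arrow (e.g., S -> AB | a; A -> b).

Nullable: {N}; after ε-elimination: S -> bc | cc | bNc; N -> c | ScS.
No unit productions to eliminate.
TERM: introduce B -> b, A -> c and substitute in every rule of length ≥2.
BIN: N -> SAS becomes N -> SC, C -> AS; S -> BNA becomes S -> BD, D -> NA.

S -> AA | BA | BD; A -> c; B -> b; C -> AS; D -> NA; N -> c | SC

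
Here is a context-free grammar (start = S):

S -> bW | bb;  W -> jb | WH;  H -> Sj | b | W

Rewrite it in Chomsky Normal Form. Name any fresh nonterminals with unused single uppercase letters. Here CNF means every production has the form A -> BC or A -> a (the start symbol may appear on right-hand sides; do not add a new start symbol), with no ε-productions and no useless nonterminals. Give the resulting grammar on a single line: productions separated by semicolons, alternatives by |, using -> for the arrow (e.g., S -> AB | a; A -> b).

S -> BB | BW; A -> j; B -> b; H -> b | AB | SA | WH; W -> AB | WH

No ε-productions.
After unit-elimination: S -> bW | bb; H -> b | Sj | WH | jb; W -> WH | jb.
TERM: introduce B -> b, A -> j and substitute in every rule of length ≥2.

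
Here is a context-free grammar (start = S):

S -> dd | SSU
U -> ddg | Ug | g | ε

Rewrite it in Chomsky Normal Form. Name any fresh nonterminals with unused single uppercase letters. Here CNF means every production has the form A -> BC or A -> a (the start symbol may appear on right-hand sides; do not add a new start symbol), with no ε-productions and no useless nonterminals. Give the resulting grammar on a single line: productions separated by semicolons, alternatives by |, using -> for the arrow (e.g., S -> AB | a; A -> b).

Nullable: {U}; after ε-elimination: S -> SS | dd | SSU; U -> g | Ug | ddg.
No unit productions to eliminate.
TERM: introduce A -> d, B -> g and substitute in every rule of length ≥2.
BIN: S -> SSU becomes S -> SC, C -> SU; U -> AAB becomes U -> AD, D -> AB.

S -> AA | SC | SS; A -> d; B -> g; C -> SU; D -> AB; U -> g | AD | UB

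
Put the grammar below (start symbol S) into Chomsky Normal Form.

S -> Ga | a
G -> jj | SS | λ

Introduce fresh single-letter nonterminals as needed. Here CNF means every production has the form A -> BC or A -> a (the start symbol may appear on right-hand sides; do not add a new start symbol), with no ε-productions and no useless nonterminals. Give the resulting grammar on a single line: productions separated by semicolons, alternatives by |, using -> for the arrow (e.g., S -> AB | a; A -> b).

Nullable: {G}; after ε-elimination: S -> a | Ga; G -> SS | jj.
No unit productions to eliminate.
TERM: introduce B -> a, A -> j and substitute in every rule of length ≥2.

S -> a | GB; A -> j; B -> a; G -> AA | SS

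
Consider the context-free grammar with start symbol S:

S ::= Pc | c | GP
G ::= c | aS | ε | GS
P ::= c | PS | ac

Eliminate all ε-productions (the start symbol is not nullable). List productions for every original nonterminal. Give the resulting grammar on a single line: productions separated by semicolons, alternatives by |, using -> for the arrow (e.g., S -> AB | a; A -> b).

Nullable set: {G}.
S -> GP: G nullable, giving GP | P.
Drop G -> ε.
G -> GS: G nullable, giving GS | S.
Unchanged (no nullable symbols): S -> Pc; S -> c; G -> aS; G -> c; P -> PS; P -> ac; P -> c.

S -> P | c | GP | Pc; G -> S | c | GS | aS; P -> c | PS | ac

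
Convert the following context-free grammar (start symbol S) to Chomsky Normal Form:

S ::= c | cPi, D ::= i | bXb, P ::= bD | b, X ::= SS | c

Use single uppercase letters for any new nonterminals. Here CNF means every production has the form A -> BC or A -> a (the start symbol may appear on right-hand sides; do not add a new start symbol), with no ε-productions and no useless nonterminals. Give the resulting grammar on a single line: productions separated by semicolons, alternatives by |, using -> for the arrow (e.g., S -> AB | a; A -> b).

No ε-productions.
No unit productions to eliminate.
TERM: introduce A -> b, B -> c, C -> i and substitute in every rule of length ≥2.
BIN: D -> AXA becomes D -> AE, E -> XA; S -> BPC becomes S -> BF, F -> PC.

S -> c | BF; A -> b; B -> c; C -> i; D -> i | AE; E -> XA; F -> PC; P -> b | AD; X -> c | SS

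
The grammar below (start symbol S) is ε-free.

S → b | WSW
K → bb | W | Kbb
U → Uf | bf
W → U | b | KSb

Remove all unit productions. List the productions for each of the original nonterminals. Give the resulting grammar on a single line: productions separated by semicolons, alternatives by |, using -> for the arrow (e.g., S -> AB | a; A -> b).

S -> b | WSW; K -> b | Uf | bb | bf | KSb | Kbb; U -> Uf | bf; W -> b | Uf | bf | KSb

Unit productions: K->W, W->U.
Unit pairs (A ⇒* B via units): (K,U), (K,W), (W,U).
S: inherits non-unit rules of {S} → WSW | b.
K: inherits non-unit rules of {K, U, W} → KSb | Kbb | Uf | b | bb | bf.
U: inherits non-unit rules of {U} → Uf | bf.
W: inherits non-unit rules of {U, W} → KSb | Uf | b | bf.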